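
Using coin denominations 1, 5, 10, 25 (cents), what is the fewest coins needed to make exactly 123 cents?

9

123 − 4×25→23 − 2×10→3 − 3×1→0
Total coins = 4 + 2 + 3 = 9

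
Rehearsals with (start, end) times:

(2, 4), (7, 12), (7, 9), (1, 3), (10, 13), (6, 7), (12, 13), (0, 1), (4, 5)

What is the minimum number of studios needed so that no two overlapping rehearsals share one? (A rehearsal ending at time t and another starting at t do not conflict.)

Events (time:±→running): 0:+→1 1:-→0 1:+→1 2:+→2 … peak 2.

2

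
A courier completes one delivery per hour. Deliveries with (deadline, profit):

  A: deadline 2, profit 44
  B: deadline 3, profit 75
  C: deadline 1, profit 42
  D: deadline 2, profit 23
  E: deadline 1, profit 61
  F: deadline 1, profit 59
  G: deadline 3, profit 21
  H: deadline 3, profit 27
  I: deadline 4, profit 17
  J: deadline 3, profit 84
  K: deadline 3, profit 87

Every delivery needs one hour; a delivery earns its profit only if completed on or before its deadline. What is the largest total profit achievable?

Sort by profit descending; place each in the latest free slot ≤ its deadline.
Profit order: K=87 J=84 B=75 E=61 F=59 A=44 C=42 H=27 D=23 G=21 I=17
Assign: K→slot 3, J→slot 2, B→slot 1, E skipped, F skipped, A skipped, C skipped, H skipped, D skipped, G skipped, I→slot 4.
Slots: [1:B] [2:J] [3:K] [4:I]
Profit = 75 + 84 + 87 + 17 = 263

263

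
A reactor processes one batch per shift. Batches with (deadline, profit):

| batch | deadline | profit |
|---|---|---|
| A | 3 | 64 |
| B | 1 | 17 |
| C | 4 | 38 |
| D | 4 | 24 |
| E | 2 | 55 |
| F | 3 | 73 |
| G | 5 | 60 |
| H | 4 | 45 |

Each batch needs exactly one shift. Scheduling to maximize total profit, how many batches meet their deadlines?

5

Take jobs in profit order; each goes to the latest open slot no later than its deadline.
By profit: F(d3,73), A(d3,64), G(d5,60), E(d2,55), H(d4,45), C(d4,38), D(d4,24), B(d1,17)
F→slot 3; A→slot 2; G→slot 5; E→slot 1; H→slot 4; C skipped; D skipped; B skipped.
5 of 8 scheduled.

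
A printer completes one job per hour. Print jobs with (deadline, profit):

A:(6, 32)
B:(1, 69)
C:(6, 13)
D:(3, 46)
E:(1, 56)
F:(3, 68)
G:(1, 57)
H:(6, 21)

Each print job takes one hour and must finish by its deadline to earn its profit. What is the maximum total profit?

249

By profit: B(d1,69), F(d3,68), G(d1,57), E(d1,56), D(d3,46), A(d6,32), H(d6,21), C(d6,13)
B→slot 1; F→slot 3; G skipped; E skipped; D→slot 2; A→slot 6; H→slot 5; C→slot 4.
Profit = 69 + 46 + 68 + 13 + 21 + 32 = 249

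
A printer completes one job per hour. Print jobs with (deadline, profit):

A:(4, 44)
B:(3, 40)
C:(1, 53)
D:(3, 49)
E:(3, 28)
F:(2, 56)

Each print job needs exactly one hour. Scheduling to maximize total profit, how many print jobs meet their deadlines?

Sort by profit descending; place each in the latest free slot ≤ its deadline.
By profit: F(d2,56), C(d1,53), D(d3,49), A(d4,44), B(d3,40), E(d3,28)
F→slot 2; C→slot 1; D→slot 3; A→slot 4; B skipped; E skipped.
4 of 6 scheduled.

4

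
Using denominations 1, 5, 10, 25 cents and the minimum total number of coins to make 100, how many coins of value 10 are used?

Greedy: take as many of the largest coin as possible, then repeat with the remainder.
100 − 4×25→0
Count of 10: 0

0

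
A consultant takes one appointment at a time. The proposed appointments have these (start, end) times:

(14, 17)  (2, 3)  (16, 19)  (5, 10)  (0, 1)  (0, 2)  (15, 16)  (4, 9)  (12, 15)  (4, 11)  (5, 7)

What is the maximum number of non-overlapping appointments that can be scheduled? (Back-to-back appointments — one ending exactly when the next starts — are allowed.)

6

By end time: (0,1), (0,2), (2,3), (5,7), (4,9), (5,10), (4,11), (12,15), (15,16), (14,17), (16,19).
Pick (0,1); next start ≥ 1 → (2,3); next start ≥ 3 → (5,7); next start ≥ 7 → (12,15); next start ≥ 15 → (15,16); next start ≥ 16 → (16,19).
Selected 6 appointments.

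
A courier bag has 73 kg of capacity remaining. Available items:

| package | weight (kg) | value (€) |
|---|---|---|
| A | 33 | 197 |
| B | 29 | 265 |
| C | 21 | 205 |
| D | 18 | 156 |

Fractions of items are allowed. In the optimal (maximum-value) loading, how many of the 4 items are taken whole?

3

Ratios (sorted): C 9.76, B 9.14, D 8.67, A 5.97
take C (21 @ 205); take B (29 @ 265); take D (18 @ 156); take 5/33 of A → 29.85. Capacity used 73/73.
3 item(s) taken whole; one partial (take 5/33 of A).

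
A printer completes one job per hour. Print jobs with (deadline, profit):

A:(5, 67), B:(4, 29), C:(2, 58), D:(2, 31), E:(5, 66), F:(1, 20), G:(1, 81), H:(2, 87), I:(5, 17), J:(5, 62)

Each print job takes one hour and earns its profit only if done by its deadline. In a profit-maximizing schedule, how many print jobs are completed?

5

Sort by profit descending; place each in the latest free slot ≤ its deadline.
Profit order: H=87 G=81 A=67 E=66 J=62 C=58 D=31 B=29 F=20 I=17
Assign: H→slot 2, G→slot 1, A→slot 5, E→slot 4, J→slot 3, C skipped, D skipped, B skipped, F skipped, I skipped.
Slots: [1:G] [2:H] [3:J] [4:E] [5:A]
5 of 10 scheduled.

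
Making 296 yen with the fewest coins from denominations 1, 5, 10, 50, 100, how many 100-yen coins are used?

296 = 2×100 + 1×50 + 4×10 + 1×5 + 1×1
Count of 100: 2

2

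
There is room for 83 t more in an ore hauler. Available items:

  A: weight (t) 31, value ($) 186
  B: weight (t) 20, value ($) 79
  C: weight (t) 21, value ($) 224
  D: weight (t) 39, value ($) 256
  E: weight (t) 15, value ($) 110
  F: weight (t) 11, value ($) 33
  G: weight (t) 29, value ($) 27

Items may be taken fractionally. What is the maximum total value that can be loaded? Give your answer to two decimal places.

Ratios (sorted): C 10.67, E 7.33, D 6.56, A 6.00, B 3.95, F 3.00, G 0.93
take C (21 @ 224); take E (15 @ 110); take D (39 @ 256); take 8/31 of A → 48.00. Capacity used 83/83.
Total value = 638.00

638.00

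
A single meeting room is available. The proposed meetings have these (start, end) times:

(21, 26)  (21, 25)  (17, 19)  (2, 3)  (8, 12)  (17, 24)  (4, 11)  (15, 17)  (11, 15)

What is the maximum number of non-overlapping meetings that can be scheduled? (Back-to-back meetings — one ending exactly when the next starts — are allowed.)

By end time: (2,3), (4,11), (8,12), (11,15), (15,17), (17,19), (17,24), (21,25), (21,26).
Pick (2,3); next start ≥ 3 → (4,11); next start ≥ 11 → (11,15); next start ≥ 15 → (15,17); next start ≥ 17 → (17,19); next start ≥ 19 → (21,25).
Selected 6 meetings.

6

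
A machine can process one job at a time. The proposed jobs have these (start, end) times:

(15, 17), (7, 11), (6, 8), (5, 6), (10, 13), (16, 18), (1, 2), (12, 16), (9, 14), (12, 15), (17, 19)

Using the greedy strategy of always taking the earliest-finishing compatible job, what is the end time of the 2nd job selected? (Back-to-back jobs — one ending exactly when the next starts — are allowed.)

6

Sort by end time and greedily take each interval whose start is ≥ the last chosen end.
Sorted by end: (1,2)  (5,6)  (6,8)  (7,11)  (10,13)  (9,14)  (12,15)  (12,16)  (15,17)  (16,18)  (17,19)
take (1,2); take (5,6); take (6,8); take (10,13); skip (12,16); take (15,17); skip (16,18); take (17,19).
Selected: (1,2) (5,6) (6,8) (10,13) (15,17) (17,19)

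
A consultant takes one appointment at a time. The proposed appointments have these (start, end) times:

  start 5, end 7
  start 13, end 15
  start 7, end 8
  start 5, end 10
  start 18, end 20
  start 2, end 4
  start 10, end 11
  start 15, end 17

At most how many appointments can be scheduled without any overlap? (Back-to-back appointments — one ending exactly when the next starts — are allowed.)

Greedy by earliest finish: after sorting by end time, pick each interval compatible with the last pick.
Sorted by end: (2,4)  (5,7)  (7,8)  (5,10)  (10,11)  (13,15)  (15,17)  (18,20)
take (2,4); take (5,7); take (7,8); skip (5,10); take (10,11); take (13,15); take (15,17); take (18,20).
Selected 7 appointments.

7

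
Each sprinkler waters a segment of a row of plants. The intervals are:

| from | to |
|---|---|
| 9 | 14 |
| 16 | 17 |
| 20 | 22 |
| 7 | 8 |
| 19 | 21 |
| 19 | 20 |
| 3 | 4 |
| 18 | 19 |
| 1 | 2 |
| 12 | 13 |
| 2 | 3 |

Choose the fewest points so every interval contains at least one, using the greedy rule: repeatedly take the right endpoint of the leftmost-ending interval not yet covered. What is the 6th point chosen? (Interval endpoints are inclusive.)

19

Sorted: [1,2] [2,3] [3,4] [7,8] [12,13] [9,14] [16,17] [18,19] [19,20] [19,21] [20,22]
{[1,2],[2,3]} hit by 2; {[3,4]} hit by 4; {[7,8]} hit by 8; {[12,13],[9,14]} hit by 13; {[16,17]} hit by 17; {[18,19],[19,20],[19,21]} hit by 19; {[20,22]} hit by 22.
Points: 2, 4, 8, 13, 17, 19, 22 (7 total).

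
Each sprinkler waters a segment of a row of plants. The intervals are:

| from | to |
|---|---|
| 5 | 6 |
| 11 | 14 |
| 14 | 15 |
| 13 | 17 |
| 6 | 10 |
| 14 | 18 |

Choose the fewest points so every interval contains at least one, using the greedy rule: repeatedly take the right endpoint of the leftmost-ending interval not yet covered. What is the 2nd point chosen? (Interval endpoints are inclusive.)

14

Process intervals by earliest right end; each time one isn't hit yet, stab at its right endpoint.
Sorted: [5,6] [6,10] [11,14] [14,15] [13,17] [14,18]
{[5,6],[6,10]} hit by 6; {[11,14],[14,15],[13,17],[14,18]} hit by 14.
Points: 6, 14 (2 total).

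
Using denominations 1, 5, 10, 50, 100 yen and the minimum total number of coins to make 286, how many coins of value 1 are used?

286 = 2×100 + 1×50 + 3×10 + 1×5 + 1×1
Count of 1: 1

1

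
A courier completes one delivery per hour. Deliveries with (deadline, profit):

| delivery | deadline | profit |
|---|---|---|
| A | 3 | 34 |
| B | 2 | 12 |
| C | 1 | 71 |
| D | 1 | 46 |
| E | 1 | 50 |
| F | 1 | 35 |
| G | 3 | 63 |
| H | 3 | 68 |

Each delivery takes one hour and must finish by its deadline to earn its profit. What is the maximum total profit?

202

Take jobs in profit order; each goes to the latest open slot no later than its deadline.
Profit order: C=71 H=68 G=63 E=50 D=46 F=35 A=34 B=12
Assign: C→slot 1, H→slot 3, G→slot 2, E skipped, D skipped, F skipped, A skipped, B skipped.
Slots: [1:C] [2:G] [3:H]
Profit = 71 + 63 + 68 = 202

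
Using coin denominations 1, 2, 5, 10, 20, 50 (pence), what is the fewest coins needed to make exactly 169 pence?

7

169 = 3×50 + 1×10 + 1×5 + 2×2
Total coins = 3 + 1 + 1 + 2 = 7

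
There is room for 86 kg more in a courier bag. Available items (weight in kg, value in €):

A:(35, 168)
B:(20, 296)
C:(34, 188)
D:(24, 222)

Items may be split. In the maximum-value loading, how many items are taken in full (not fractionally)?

Greedy by value/weight ratio, highest first.
Ratios (sorted): B 14.80, D 9.25, C 5.53, A 4.80
take B (20 @ 296); take D (24 @ 222); take C (34 @ 188); take 8/35 of A → 38.40. Capacity used 86/86.
3 item(s) taken whole; one partial (take 8/35 of A).

3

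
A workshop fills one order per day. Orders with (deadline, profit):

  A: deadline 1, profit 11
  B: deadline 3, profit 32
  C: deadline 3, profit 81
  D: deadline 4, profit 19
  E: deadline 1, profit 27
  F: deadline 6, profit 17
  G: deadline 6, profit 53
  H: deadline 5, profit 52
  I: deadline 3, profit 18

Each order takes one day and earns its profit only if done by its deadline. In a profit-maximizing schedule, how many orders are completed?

6

By profit: C(d3,81), G(d6,53), H(d5,52), B(d3,32), E(d1,27), D(d4,19), I(d3,18), F(d6,17), A(d1,11)
C→slot 3; G→slot 6; H→slot 5; B→slot 2; E→slot 1; D→slot 4; I skipped; F skipped; A skipped.
6 of 9 scheduled.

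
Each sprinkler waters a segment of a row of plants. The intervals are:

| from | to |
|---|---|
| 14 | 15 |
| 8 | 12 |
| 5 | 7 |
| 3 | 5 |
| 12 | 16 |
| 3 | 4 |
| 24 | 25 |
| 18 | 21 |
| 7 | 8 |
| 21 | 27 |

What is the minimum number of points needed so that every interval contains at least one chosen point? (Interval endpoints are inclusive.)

Sorted: [3,4] [3,5] [5,7] [7,8] [8,12] [14,15] [12,16] [18,21] [24,25] [21,27]
{[3,4],[3,5]} hit by 4; {[5,7],[7,8]} hit by 7; {[8,12]} hit by 12; {[14,15],[12,16]} hit by 15; {[18,21]} hit by 21; {[24,25],[21,27]} hit by 25.
Points: 4, 7, 12, 15, 21, 25 (6 total).

6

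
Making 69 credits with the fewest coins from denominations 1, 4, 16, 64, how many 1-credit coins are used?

69 − 1×64→5 − 1×4→1 − 1×1→0
Count of 1: 1

1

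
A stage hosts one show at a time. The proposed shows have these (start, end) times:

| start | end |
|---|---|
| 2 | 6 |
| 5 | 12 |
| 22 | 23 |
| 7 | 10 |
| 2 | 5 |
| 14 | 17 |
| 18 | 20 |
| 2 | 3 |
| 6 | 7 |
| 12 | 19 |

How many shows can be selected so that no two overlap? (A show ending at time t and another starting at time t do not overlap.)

Order by finish time; keep every interval that doesn't clash with the previous kept one.
By end time: (2,3), (2,5), (2,6), (6,7), (7,10), (5,12), (14,17), (12,19), (18,20), (22,23).
Pick (2,3); next start ≥ 3 → (6,7); next start ≥ 7 → (7,10); next start ≥ 10 → (14,17); next start ≥ 17 → (18,20); next start ≥ 20 → (22,23).
Selected 6 shows.

6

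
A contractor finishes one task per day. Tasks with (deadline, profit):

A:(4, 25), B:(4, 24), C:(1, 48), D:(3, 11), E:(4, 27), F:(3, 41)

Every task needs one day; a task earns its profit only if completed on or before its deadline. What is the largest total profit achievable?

141

Take jobs in profit order; each goes to the latest open slot no later than its deadline.
By profit: C(d1,48), F(d3,41), E(d4,27), A(d4,25), B(d4,24), D(d3,11)
C→slot 1; F→slot 3; E→slot 4; A→slot 2; B skipped; D skipped.
Profit = 48 + 25 + 41 + 27 = 141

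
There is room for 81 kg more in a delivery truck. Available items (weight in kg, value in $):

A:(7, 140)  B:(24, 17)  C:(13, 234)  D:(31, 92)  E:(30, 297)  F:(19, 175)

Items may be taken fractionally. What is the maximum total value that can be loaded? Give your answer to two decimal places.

Sort by value per unit weight and fill in that order.
Ratios (sorted): A 20.00, C 18.00, E 9.90, F 9.21, D 2.97, B 0.71
take A (7 @ 140); take C (13 @ 234); take E (30 @ 297); take F (19 @ 175); take 12/31 of D → 35.61. Capacity used 81/81.
Total value = 881.61

881.61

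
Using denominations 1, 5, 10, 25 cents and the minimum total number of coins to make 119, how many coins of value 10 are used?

119 = 4×25 + 1×10 + 1×5 + 4×1
Count of 10: 1

1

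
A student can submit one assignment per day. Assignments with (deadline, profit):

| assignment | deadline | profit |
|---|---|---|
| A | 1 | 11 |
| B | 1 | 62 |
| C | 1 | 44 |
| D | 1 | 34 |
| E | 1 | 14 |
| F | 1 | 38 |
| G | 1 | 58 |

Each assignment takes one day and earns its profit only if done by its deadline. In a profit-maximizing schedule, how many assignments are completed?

Sort by profit descending; place each in the latest free slot ≤ its deadline.
By profit: B(d1,62), G(d1,58), C(d1,44), F(d1,38), D(d1,34), E(d1,14), A(d1,11)
B→slot 1; G skipped; C skipped; F skipped; D skipped; E skipped; A skipped.
1 of 7 scheduled.

1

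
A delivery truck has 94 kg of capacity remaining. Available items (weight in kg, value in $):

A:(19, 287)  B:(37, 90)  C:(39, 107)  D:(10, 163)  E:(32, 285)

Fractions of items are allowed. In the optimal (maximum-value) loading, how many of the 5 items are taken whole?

Greedy by value/weight ratio, highest first.
Ratios (sorted): D 16.30, A 15.11, E 8.91, C 2.74, B 2.43
take D (10 @ 163); take A (19 @ 287); take E (32 @ 285); take 33/39 of C → 90.54. Capacity used 94/94.
3 item(s) taken whole; one partial (take 33/39 of C).

3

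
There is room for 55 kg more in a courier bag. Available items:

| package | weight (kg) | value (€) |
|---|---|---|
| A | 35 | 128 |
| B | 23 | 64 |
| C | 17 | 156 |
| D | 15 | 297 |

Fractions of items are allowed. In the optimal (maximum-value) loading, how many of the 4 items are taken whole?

Sort by value per unit weight and fill in that order.
Order: D (297/15=19.80) > C (156/17=9.18) > A (128/35=3.66) > B (64/23=2.78)
Fill: take D (15 @ 297) → take C (17 @ 156) → take 23/35 of A → 84.11; 55/55 used.
2 item(s) taken whole; one partial (take 23/35 of A).

2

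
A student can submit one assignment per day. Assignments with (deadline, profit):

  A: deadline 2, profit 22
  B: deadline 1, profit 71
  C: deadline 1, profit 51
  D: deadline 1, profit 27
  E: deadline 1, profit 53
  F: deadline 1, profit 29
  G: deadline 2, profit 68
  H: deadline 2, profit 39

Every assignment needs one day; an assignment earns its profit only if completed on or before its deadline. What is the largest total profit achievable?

139

Sort by profit descending; place each in the latest free slot ≤ its deadline.
Profit order: B=71 G=68 E=53 C=51 H=39 F=29 D=27 A=22
Assign: B→slot 1, G→slot 2, E skipped, C skipped, H skipped, F skipped, D skipped, A skipped.
Slots: [1:B] [2:G]
Profit = 71 + 68 = 139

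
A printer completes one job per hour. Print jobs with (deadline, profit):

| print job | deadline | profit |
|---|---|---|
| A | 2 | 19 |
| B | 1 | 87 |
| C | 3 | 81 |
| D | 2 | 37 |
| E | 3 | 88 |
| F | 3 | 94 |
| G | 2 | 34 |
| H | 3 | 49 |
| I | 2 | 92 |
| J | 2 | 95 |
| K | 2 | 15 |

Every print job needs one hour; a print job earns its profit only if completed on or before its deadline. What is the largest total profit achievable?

Sort by profit descending; place each in the latest free slot ≤ its deadline.
By profit: J(d2,95), F(d3,94), I(d2,92), E(d3,88), B(d1,87), C(d3,81), H(d3,49), D(d2,37), G(d2,34), A(d2,19), K(d2,15)
J→slot 2; F→slot 3; I→slot 1; E skipped; B skipped; C skipped; H skipped; D skipped; G skipped; A skipped; K skipped.
Profit = 92 + 95 + 94 = 281

281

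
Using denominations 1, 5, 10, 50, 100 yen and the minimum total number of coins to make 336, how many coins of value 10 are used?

3

336 = 3×100 + 3×10 + 1×5 + 1×1
Count of 10: 3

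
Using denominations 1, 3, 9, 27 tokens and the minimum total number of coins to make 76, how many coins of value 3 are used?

1

Greedy: take as many of the largest coin as possible, then repeat with the remainder.
76 − 2×27→22 − 2×9→4 − 1×3→1 − 1×1→0
Count of 3: 1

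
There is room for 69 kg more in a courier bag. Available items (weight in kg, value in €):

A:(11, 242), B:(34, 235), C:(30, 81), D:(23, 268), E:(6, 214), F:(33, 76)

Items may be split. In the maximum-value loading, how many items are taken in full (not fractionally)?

3

Sort by value per unit weight and fill in that order.
Order: E (214/6=35.67) > A (242/11=22.00) > D (268/23=11.65) > B (235/34=6.91) > C (81/30=2.70) > F (76/33=2.30)
Fill: take E (6 @ 214) → take A (11 @ 242) → take D (23 @ 268) → take 29/34 of B → 200.44; 69/69 used.
3 item(s) taken whole; one partial (take 29/34 of B).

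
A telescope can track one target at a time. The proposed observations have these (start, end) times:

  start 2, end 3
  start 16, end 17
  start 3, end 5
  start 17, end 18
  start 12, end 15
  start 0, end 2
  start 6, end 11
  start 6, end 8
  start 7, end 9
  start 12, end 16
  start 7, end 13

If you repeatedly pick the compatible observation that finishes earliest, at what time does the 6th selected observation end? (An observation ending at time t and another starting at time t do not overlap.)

17

By end time: (0,2), (2,3), (3,5), (6,8), (7,9), (6,11), (7,13), (12,15), (12,16), (16,17), (17,18).
Pick (0,2); next start ≥ 2 → (2,3); next start ≥ 3 → (3,5); next start ≥ 5 → (6,8); next start ≥ 8 → (12,15); next start ≥ 15 → (16,17); next start ≥ 17 → (17,18).
Selected: (0,2) (2,3) (3,5) (6,8) (12,15) (16,17) (17,18)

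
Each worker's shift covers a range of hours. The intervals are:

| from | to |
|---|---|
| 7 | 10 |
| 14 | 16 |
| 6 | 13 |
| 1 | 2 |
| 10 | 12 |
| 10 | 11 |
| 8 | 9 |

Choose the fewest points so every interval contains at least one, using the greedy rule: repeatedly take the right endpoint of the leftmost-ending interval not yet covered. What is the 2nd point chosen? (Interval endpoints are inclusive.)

Sort by right endpoint; whenever an interval is uncovered, place a point at its right end.
Sorted: [1,2] [8,9] [7,10] [10,11] [10,12] [6,13] [14,16]
{[1,2]} hit by 2; {[8,9],[7,10]} hit by 9; {[10,11],[10,12],[6,13]} hit by 11; {[14,16]} hit by 16.
Points: 2, 9, 11, 16 (4 total).

9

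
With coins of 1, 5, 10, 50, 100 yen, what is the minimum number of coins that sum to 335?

335 = 3×100 + 3×10 + 1×5
Total coins = 3 + 3 + 1 = 7

7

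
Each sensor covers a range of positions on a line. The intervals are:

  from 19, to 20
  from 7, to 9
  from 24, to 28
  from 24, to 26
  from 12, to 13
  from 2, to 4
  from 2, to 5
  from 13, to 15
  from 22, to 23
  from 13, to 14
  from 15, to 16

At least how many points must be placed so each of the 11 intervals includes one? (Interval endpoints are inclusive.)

7

Sort by right endpoint; whenever an interval is uncovered, place a point at its right end.
Sorted: [2,4] [2,5] [7,9] [12,13] [13,14] [13,15] [15,16] [19,20] [22,23] [24,26] [24,28]
{[2,4],[2,5]} hit by 4; {[7,9]} hit by 9; {[12,13],[13,14],[13,15]} hit by 13; {[15,16]} hit by 16; {[19,20]} hit by 20; {[22,23]} hit by 23; {[24,26],[24,28]} hit by 26.
Points: 4, 9, 13, 16, 20, 23, 26 (7 total).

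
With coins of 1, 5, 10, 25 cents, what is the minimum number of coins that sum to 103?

7

Use the largest denomination that fits, subtract, and repeat.
103 − 4×25→3 − 3×1→0
Total coins = 4 + 3 = 7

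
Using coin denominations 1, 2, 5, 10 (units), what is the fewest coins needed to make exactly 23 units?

4

23 − 2×10→3 − 1×2→1 − 1×1→0
Total coins = 2 + 1 + 1 = 4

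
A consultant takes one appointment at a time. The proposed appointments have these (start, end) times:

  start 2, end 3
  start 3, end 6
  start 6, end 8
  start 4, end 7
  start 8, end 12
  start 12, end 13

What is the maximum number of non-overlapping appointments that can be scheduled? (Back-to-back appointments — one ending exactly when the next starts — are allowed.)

5

By end time: (2,3), (3,6), (4,7), (6,8), (8,12), (12,13).
Pick (2,3); next start ≥ 3 → (3,6); next start ≥ 6 → (6,8); next start ≥ 8 → (8,12); next start ≥ 12 → (12,13).
Selected 5 appointments.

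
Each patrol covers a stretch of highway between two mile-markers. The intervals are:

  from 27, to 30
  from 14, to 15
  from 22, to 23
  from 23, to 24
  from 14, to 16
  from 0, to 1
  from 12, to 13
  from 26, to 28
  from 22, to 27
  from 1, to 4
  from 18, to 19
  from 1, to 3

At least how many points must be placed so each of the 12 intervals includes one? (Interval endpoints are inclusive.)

Process intervals by earliest right end; each time one isn't hit yet, stab at its right endpoint.
Sorted: [0,1] [1,3] [1,4] [12,13] [14,15] [14,16] [18,19] [22,23] [23,24] [22,27] [26,28] [27,30]
{[0,1],[1,3],[1,4]} hit by 1; {[12,13]} hit by 13; {[14,15],[14,16]} hit by 15; {[18,19]} hit by 19; {[22,23],[23,24],[22,27]} hit by 23; {[26,28],[27,30]} hit by 28.
Points: 1, 13, 15, 19, 23, 28 (6 total).

6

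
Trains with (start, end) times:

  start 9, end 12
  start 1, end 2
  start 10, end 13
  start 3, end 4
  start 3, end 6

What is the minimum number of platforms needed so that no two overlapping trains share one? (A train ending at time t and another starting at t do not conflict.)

2

Events (time:±→running): 1:+→1 2:-→0 3:+→1 3:+→2 … peak 2.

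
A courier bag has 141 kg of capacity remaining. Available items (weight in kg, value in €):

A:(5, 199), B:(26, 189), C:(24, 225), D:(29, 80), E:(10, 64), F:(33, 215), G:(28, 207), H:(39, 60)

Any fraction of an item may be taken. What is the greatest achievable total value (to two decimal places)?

1140.38

Greedy by value/weight ratio, highest first.
Order: A (199/5=39.80) > C (225/24=9.38) > G (207/28=7.39) > B (189/26=7.27) > F (215/33=6.52) > E (64/10=6.40) > D (80/29=2.76) > H (60/39=1.54)
Fill: take A (5 @ 199) → take C (24 @ 225) → take G (28 @ 207) → take B (26 @ 189) → take F (33 @ 215) → take E (10 @ 64) → take 15/29 of D → 41.38; 141/141 used.
Total value = 1140.38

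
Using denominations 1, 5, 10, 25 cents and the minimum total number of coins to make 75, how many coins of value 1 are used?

0

Use the largest denomination that fits, subtract, and repeat.
75 − 3×25→0
Count of 1: 0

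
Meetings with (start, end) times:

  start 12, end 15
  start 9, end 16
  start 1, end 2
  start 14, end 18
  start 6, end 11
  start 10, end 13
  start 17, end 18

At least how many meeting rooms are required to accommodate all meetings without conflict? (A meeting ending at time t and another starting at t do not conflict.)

3

Events (time:±→running): 1:+→1 2:-→0 6:+→1 9:+→2 10:+→3 … peak 3.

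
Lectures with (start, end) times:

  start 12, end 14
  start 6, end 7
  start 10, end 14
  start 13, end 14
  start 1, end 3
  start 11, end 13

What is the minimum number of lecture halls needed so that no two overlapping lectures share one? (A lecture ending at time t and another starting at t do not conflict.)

3

The answer is the maximum number of intervals overlapping at any instant.
starts: [1, 6, 10, 11, 12, 13]
ends:   [3, 7, 13, 14, 14, 14]
s1→1 e3→0 s6→1 e7→0 s10→1 s11→2 s12→3  — peak 3.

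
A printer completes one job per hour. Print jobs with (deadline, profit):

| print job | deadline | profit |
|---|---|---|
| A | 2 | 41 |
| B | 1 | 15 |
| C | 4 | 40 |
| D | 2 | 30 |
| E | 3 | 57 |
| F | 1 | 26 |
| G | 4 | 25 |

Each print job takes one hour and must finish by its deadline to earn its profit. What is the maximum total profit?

Sort by profit descending; place each in the latest free slot ≤ its deadline.
Profit order: E=57 A=41 C=40 D=30 F=26 G=25 B=15
Assign: E→slot 3, A→slot 2, C→slot 4, D→slot 1, F skipped, G skipped, B skipped.
Slots: [1:D] [2:A] [3:E] [4:C]
Profit = 30 + 41 + 57 + 40 = 168

168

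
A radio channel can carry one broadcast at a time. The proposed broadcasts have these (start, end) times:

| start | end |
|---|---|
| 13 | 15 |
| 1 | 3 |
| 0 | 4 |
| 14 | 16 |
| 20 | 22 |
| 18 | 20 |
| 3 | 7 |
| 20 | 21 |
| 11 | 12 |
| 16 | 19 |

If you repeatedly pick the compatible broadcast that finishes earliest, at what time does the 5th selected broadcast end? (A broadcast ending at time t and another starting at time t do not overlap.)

Order by finish time; keep every interval that doesn't clash with the previous kept one.
By end time: (1,3), (0,4), (3,7), (11,12), (13,15), (14,16), (16,19), (18,20), (20,21), (20,22).
Pick (1,3); next start ≥ 3 → (3,7); next start ≥ 7 → (11,12); next start ≥ 12 → (13,15); next start ≥ 15 → (16,19); next start ≥ 19 → (20,21).
Selected: (1,3) (3,7) (11,12) (13,15) (16,19) (20,21)

19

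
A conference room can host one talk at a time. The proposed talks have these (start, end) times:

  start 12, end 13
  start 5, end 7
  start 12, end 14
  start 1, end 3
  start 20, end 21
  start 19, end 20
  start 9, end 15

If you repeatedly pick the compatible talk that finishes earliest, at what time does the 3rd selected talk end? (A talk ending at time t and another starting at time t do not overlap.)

13

Sorted by end: (1,3)  (5,7)  (12,13)  (12,14)  (9,15)  (19,20)  (20,21)
take (1,3); take (5,7); take (12,13); skip (9,15); take (19,20); take (20,21).
Selected: (1,3) (5,7) (12,13) (19,20) (20,21)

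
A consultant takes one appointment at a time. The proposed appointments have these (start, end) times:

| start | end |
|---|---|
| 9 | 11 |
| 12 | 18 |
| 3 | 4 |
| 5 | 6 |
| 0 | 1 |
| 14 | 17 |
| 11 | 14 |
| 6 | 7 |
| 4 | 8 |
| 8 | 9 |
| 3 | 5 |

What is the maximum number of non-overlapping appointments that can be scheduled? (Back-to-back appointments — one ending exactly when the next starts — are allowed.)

Greedy by earliest finish: after sorting by end time, pick each interval compatible with the last pick.
By end time: (0,1), (3,4), (3,5), (5,6), (6,7), (4,8), (8,9), (9,11), (11,14), (14,17), (12,18).
Pick (0,1); next start ≥ 1 → (3,4); next start ≥ 4 → (5,6); next start ≥ 6 → (6,7); next start ≥ 7 → (8,9); next start ≥ 9 → (9,11); next start ≥ 11 → (11,14); next start ≥ 14 → (14,17).
Selected 8 appointments.

8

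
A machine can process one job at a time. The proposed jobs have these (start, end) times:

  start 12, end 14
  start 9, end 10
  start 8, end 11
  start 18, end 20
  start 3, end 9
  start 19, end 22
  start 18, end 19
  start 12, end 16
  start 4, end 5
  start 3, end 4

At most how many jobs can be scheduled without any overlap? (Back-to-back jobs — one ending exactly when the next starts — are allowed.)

Greedy by earliest finish: after sorting by end time, pick each interval compatible with the last pick.
Sorted by end: (3,4)  (4,5)  (3,9)  (9,10)  (8,11)  (12,14)  (12,16)  (18,19)  (18,20)  (19,22)
take (3,4); take (4,5); take (9,10); take (12,14); skip (12,16); take (18,19); take (19,22).
Selected 6 jobs.

6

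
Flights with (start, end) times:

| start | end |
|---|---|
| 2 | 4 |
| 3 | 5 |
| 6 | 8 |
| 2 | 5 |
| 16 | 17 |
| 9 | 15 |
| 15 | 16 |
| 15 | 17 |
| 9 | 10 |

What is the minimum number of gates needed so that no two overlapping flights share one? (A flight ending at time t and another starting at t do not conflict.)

starts: [2, 2, 3, 6, 9, 9, 15, 15, 16]
ends:   [4, 5, 5, 8, 10, 15, 16, 17, 17]
s2→1 s2→2 s3→3  — peak 3.

3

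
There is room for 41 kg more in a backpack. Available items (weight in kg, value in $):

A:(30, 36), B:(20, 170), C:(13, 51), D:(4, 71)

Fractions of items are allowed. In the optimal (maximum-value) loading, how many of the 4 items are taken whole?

3

Greedy by value/weight ratio, highest first.
Order: D (71/4=17.75) > B (170/20=8.50) > C (51/13=3.92) > A (36/30=1.20)
Fill: take D (4 @ 71) → take B (20 @ 170) → take C (13 @ 51) → take 4/30 of A → 4.80; 41/41 used.
3 item(s) taken whole; one partial (take 4/30 of A).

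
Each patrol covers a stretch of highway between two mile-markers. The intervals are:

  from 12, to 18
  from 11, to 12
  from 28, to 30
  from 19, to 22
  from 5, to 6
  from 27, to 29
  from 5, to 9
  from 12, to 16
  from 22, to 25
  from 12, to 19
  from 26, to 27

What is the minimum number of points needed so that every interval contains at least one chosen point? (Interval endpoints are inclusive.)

Process intervals by earliest right end; each time one isn't hit yet, stab at its right endpoint.
By right end: [5,6]  [5,9]  [11,12]  [12,16]  [12,18]  [12,19]  [19,22]  [22,25]  [26,27]  [27,29]  [28,30]
[5,6] uncovered → point at 6; [11,12] uncovered → point at 12; [19,22] uncovered → point at 22; [26,27] uncovered → point at 27; [28,30] uncovered → point at 30.
Points: 6, 12, 22, 27, 30 (5 total).

5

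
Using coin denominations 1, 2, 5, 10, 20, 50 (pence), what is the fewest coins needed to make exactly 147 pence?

6

Greedy: take as many of the largest coin as possible, then repeat with the remainder.
147 = 2×50 + 2×20 + 1×5 + 1×2
Total coins = 2 + 2 + 1 + 1 = 6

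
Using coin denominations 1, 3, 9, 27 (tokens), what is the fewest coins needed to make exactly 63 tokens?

3

Use the largest denomination that fits, subtract, and repeat.
63 − 2×27→9 − 1×9→0
Total coins = 2 + 1 = 3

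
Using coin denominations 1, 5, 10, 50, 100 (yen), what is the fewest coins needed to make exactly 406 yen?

Greedy: take as many of the largest coin as possible, then repeat with the remainder.
406 = 4×100 + 1×5 + 1×1
Total coins = 4 + 1 + 1 = 6

6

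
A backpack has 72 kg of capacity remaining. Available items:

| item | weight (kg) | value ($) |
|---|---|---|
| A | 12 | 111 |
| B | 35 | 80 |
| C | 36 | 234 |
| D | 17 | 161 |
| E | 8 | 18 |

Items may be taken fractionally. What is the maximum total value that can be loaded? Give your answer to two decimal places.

Order: D (161/17=9.47) > A (111/12=9.25) > C (234/36=6.50) > B (80/35=2.29) > E (18/8=2.25)
Fill: take D (17 @ 161) → take A (12 @ 111) → take C (36 @ 234) → take 7/35 of B → 16.00; 72/72 used.
Total value = 522.00

522.00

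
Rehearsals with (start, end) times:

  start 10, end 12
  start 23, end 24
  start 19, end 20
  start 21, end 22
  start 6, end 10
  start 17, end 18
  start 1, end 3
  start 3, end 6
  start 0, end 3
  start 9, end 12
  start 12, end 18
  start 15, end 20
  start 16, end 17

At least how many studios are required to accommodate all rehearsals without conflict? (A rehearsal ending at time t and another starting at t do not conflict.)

3

starts: [0, 1, 3, 6, 9, 10, 12, 15, 16, 17, 19, 21, 23]
ends:   [3, 3, 6, 10, 12, 12, 17, 18, 18, 20, 20, 22, 24]
s0→1 s1→2 e3→1 e3→0 s3→1 e6→0 s6→1 s9→2 e10→1 s10→2 e12→1 e12→0 s12→1 s15→2 s16→3  — peak 3.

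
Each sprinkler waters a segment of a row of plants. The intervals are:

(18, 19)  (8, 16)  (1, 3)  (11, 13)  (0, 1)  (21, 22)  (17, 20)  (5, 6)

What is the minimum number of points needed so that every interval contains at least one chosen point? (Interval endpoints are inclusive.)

Sort by right endpoint; whenever an interval is uncovered, place a point at its right end.
By right end: [0,1]  [1,3]  [5,6]  [11,13]  [8,16]  [18,19]  [17,20]  [21,22]
[0,1] uncovered → point at 1; [5,6] uncovered → point at 6; [11,13] uncovered → point at 13; [18,19] uncovered → point at 19; [21,22] uncovered → point at 22.
Points: 1, 6, 13, 19, 22 (5 total).

5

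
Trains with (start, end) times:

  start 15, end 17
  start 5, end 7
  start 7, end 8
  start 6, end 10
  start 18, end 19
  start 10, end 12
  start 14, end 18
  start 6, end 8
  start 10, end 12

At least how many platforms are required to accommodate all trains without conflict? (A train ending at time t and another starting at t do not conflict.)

3

The answer is the maximum number of intervals overlapping at any instant.
starts: [5, 6, 6, 7, 10, 10, 14, 15, 18]
ends:   [7, 8, 8, 10, 12, 12, 17, 18, 19]
s5→1 s6→2 s6→3  — peak 3.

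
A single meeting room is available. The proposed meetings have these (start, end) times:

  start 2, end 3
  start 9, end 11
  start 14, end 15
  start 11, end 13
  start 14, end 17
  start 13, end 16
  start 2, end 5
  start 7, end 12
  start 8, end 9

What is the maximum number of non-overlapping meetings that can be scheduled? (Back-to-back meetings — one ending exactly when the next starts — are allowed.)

5

Order by finish time; keep every interval that doesn't clash with the previous kept one.
Sorted by end: (2,3)  (2,5)  (8,9)  (9,11)  (7,12)  (11,13)  (14,15)  (13,16)  (14,17)
take (2,3); take (8,9); take (9,11); take (11,13); take (14,15).
Selected 5 meetings.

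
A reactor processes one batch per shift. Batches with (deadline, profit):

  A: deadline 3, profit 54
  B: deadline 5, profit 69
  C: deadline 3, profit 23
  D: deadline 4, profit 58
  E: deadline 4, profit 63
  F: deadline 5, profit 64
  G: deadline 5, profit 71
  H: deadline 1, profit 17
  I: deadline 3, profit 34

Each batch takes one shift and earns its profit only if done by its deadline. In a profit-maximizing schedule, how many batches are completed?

Profit order: G=71 B=69 F=64 E=63 D=58 A=54 I=34 C=23 H=17
Assign: G→slot 5, B→slot 4, F→slot 3, E→slot 2, D→slot 1, A skipped, I skipped, C skipped, H skipped.
Slots: [1:D] [2:E] [3:F] [4:B] [5:G]
5 of 9 scheduled.

5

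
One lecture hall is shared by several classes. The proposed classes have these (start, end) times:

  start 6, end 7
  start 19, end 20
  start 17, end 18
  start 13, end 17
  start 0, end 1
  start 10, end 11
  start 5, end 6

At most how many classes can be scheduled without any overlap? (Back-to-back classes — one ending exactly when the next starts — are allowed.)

Greedy by earliest finish: after sorting by end time, pick each interval compatible with the last pick.
Sorted by end: (0,1)  (5,6)  (6,7)  (10,11)  (13,17)  (17,18)  (19,20)
take (0,1); take (5,6); take (6,7); take (10,11); take (13,17); take (17,18); take (19,20).
Selected 7 classes.

7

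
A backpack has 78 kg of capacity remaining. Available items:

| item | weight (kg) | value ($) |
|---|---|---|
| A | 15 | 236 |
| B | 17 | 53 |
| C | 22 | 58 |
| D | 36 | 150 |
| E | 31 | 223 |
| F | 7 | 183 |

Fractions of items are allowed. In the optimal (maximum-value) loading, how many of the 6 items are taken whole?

3

Ratios (sorted): F 26.14, A 15.73, E 7.19, D 4.17, B 3.12, C 2.64
take F (7 @ 183); take A (15 @ 236); take E (31 @ 223); take 25/36 of D → 104.17. Capacity used 78/78.
3 item(s) taken whole; one partial (take 25/36 of D).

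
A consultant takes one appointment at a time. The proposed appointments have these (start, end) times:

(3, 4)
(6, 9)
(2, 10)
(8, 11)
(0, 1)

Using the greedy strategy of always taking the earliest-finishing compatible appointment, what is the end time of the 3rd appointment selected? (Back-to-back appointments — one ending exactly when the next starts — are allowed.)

Order by finish time; keep every interval that doesn't clash with the previous kept one.
Sorted by end: (0,1)  (3,4)  (6,9)  (2,10)  (8,11)
take (0,1); take (3,4); take (6,9).
Selected: (0,1) (3,4) (6,9)

9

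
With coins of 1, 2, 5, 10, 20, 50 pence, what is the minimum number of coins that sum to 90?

3

Use the largest denomination that fits, subtract, and repeat.
90 = 1×50 + 2×20
Total coins = 1 + 2 = 3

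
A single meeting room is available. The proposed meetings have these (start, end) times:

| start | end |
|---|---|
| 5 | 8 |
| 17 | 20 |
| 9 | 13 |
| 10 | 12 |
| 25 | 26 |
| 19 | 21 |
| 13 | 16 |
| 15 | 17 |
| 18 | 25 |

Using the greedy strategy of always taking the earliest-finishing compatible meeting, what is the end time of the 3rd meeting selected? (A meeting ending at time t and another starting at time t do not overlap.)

Greedy by earliest finish: after sorting by end time, pick each interval compatible with the last pick.
By end time: (5,8), (10,12), (9,13), (13,16), (15,17), (17,20), (19,21), (18,25), (25,26).
Pick (5,8); next start ≥ 8 → (10,12); next start ≥ 12 → (13,16); next start ≥ 16 → (17,20); next start ≥ 20 → (25,26).
Selected: (5,8) (10,12) (13,16) (17,20) (25,26)

16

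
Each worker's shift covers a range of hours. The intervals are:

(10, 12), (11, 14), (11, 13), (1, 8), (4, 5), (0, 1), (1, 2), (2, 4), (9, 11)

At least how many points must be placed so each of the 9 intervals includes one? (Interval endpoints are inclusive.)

3

Process intervals by earliest right end; each time one isn't hit yet, stab at its right endpoint.
By right end: [0,1]  [1,2]  [2,4]  [4,5]  [1,8]  [9,11]  [10,12]  [11,13]  [11,14]
[0,1] uncovered → point at 1; [2,4] uncovered → point at 4; [9,11] uncovered → point at 11.
Points: 1, 4, 11 (3 total).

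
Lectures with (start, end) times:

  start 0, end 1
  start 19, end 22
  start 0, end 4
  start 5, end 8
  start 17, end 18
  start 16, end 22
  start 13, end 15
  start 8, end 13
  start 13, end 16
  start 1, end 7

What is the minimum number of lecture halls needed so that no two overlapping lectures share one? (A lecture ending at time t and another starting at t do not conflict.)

The answer is the maximum number of intervals overlapping at any instant.
Events (time:±→running): 0:+→1 0:+→2 … peak 2.

2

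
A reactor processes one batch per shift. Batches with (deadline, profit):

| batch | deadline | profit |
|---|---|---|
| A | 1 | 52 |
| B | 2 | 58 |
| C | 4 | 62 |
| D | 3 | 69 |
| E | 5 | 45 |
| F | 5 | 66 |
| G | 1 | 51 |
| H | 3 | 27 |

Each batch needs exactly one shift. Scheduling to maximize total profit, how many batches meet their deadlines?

Profit order: D=69 F=66 C=62 B=58 A=52 G=51 E=45 H=27
Assign: D→slot 3, F→slot 5, C→slot 4, B→slot 2, A→slot 1, G skipped, E skipped, H skipped.
Slots: [1:A] [2:B] [3:D] [4:C] [5:F]
5 of 8 scheduled.

5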